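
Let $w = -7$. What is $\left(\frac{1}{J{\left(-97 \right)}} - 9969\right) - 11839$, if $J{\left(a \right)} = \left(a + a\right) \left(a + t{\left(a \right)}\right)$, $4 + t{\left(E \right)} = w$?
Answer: $- \frac{456921215}{20952} \approx -21808.0$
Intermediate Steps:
$t{\left(E \right)} = -11$ ($t{\left(E \right)} = -4 - 7 = -11$)
$J{\left(a \right)} = 2 a \left(-11 + a\right)$ ($J{\left(a \right)} = \left(a + a\right) \left(a - 11\right) = 2 a \left(-11 + a\right)$)
$\left(\frac{1}{J{\left(-97 \right)}} - 9969\right) - 11839 = \left(\frac{1}{2 \left(-97\right) \left(-11 - 97\right)} - 9969\right) - 11839 = \left(\frac{1}{2 \left(-97\right) \left(-108\right)} - 9969\right) - 11839 = \left(\frac{1}{20952} - 9969\right) - 11839 = - \frac{208870487}{20952} - 11839 = - \frac{456921215}{20952}$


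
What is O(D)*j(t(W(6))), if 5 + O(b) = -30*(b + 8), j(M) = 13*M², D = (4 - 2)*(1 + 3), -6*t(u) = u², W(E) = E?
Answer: -226980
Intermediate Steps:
t(u) = -u²/6
D = 8 (D = 2*4 = 8)
O(b) = -245 - 30*b (O(b) = -5 - 30*(b + 8) = -5 - 30*(8 + b) = -5 + (-240 - 30*b) = -245 - 30*b)
O(D)*j(t(W(6))) = (-245 - 30*8)*(13*(-⅙*6²)²) = (-245 - 240)*(13*(-⅙*36)²) = -6305*(-6)² = -6305*36 = -485*468 = -226980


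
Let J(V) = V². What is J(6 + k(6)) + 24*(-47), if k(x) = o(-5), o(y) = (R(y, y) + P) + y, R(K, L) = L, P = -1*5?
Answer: -1047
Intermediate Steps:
P = -5
o(y) = -5 + 2*y (o(y) = (y - 5) + y = (-5 + y) + y = -5 + 2*y)
k(x) = -15 (k(x) = -5 + 2*(-5) = -5 - 10 = -15)
J(6 + k(6)) + 24*(-47) = (6 - 15)² + 24*(-47) = (-9)² - 1128 = 81 - 1128 = -1047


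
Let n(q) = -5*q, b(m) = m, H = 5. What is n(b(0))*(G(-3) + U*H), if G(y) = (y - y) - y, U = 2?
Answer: 0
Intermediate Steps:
G(y) = -y (G(y) = 0 - y = -y)
n(b(0))*(G(-3) + U*H) = (-5*0)*(-1*(-3) + 2*5) = 0*(3 + 10) = 0*13 = 0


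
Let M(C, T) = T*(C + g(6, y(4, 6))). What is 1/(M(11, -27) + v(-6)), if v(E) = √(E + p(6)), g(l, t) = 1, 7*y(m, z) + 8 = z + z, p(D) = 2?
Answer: -81/26245 - I/52490 ≈ -0.0030863 - 1.9051e-5*I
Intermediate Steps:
y(m, z) = -8/7 + 2*z/7 (y(m, z) = -8/7 + (z + z)/7 = -8/7 + (2*z)/7 = -8/7 + 2*z/7)
v(E) = √(2 + E) (v(E) = √(E + 2) = √(2 + E))
M(C, T) = T*(1 + C) (M(C, T) = T*(C + 1) = T*(1 + C))
1/(M(11, -27) + v(-6)) = 1/(-27*(1 + 11) + √(2 - 6)) = 1/(-27*12 + √(-4)) = 1/(-324 + 2*I) = (-324 - 2*I)/104980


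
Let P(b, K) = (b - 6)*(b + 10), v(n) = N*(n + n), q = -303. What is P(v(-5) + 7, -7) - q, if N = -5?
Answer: 3720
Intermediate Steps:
v(n) = -10*n (v(n) = -5*(n + n) = -10*n)
P(b, K) = (-6 + b)*(10 + b)
P(v(-5) + 7, -7) - q = (-60 + (-10*(-5) + 7)² + 4*(-10*(-5) + 7)) - 1*(-303) = (-60 + (50 + 7)² + 4*(50 + 7)) + 303 = (-60 + 57² + 4*57) + 303 = (-60 + 3249 + 228) + 303 = 3417 + 303 = 3720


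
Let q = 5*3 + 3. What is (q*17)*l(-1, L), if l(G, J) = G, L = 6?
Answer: -306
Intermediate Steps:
q = 18 (q = 15 + 3 = 18)
(q*17)*l(-1, L) = (18*17)*(-1) = 306*(-1) = -306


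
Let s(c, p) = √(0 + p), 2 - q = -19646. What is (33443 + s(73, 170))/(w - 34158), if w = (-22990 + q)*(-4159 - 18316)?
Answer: 33443/75077292 + √170/75077292 ≈ 0.00044562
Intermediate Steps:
q = 19648 (q = 2 - 1*(-19646) = 2 + 19646 = 19648)
w = 75111450 (w = (-22990 + 19648)*(-4159 - 18316) = -3342*(-22475) = 75111450)
s(c, p) = √p
(33443 + s(73, 170))/(w - 34158) = (33443 + √170)/(75111450 - 34158) = (33443 + √170)/75077292 = (33443 + √170)*(1/75077292) = 33443/75077292 + √170/75077292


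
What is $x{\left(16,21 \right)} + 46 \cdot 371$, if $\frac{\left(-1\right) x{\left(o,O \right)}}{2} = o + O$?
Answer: $16992$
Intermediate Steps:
$x{\left(o,O \right)} = - 2 O - 2 o$ ($x{\left(o,O \right)} = - 2 \left(o + O\right) = - 2 \left(O + o\right) = - 2 O - 2 o$)
$x{\left(16,21 \right)} + 46 \cdot 371 = \left(\left(-2\right) 21 - 32\right) + 46 \cdot 371 = \left(-42 - 32\right) + 17066 = -74 + 17066 = 16992$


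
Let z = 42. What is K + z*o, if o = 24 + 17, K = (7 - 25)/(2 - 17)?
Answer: 8616/5 ≈ 1723.2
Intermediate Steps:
K = 6/5 (K = -18/(-15) = -18*(-1/15) = 6/5 ≈ 1.2000)
o = 41
K + z*o = 6/5 + 42*41 = 6/5 + 1722 = 8616/5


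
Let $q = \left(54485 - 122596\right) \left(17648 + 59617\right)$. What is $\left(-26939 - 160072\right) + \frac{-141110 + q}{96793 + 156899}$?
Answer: $- \frac{52705932137}{253692} \approx -2.0776 \cdot 10^{5}$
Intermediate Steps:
$q = -5262596415$ ($q = \left(-68111\right) 77265 = -5262596415$)
$\left(-26939 - 160072\right) + \frac{-141110 + q}{96793 + 156899} = \left(-26939 - 160072\right) + \frac{-141110 - 5262596415}{96793 + 156899} = \left(-26939 - 160072\right) - \frac{5262737525}{253692} = -187011 - \frac{5262737525}{253692} = - \frac{52705932137}{253692}$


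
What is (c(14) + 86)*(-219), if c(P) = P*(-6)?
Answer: -438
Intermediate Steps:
c(P) = -6*P
(c(14) + 86)*(-219) = (-6*14 + 86)*(-219) = (-84 + 86)*(-219) = 2*(-219) = -438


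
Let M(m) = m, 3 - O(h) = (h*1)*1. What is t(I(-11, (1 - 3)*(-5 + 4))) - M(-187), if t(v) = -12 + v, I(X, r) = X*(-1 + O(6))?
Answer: 219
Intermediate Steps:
O(h) = 3 - h (O(h) = 3 - h*1 = 3 - h)
I(X, r) = -4*X (I(X, r) = X*(-1 + (3 - 1*6)) = X*(-1 + (3 - 6)) = X*(-1 - 3) = X*(-4) = -4*X)
t(I(-11, (1 - 3)*(-5 + 4))) - M(-187) = (-12 - 4*(-11)) - 1*(-187) = (-12 + 44) + 187 = 32 + 187 = 219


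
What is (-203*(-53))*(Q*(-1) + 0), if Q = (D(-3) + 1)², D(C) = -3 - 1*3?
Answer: -268975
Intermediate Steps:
D(C) = -6 (D(C) = -3 - 3 = -6)
Q = 25 (Q = (-6 + 1)² = (-5)² = 25)
(-203*(-53))*(Q*(-1) + 0) = (-203*(-53))*(25*(-1) + 0) = 10759*(-25 + 0) = 10759*(-25) = -268975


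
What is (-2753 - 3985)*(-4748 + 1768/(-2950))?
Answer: 47194191792/1475 ≈ 3.1996e+7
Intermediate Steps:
(-2753 - 3985)*(-4748 + 1768/(-2950)) = -6738*(-4748 + 1768*(-1/2950)) = -6738*(-4748 - 884/1475) = -6738*(-7004184/1475) = 47194191792/1475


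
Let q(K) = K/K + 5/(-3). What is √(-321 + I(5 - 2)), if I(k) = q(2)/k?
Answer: 7*I*√59/3 ≈ 17.923*I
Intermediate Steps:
q(K) = -⅔ (q(K) = 1 + 5*(-⅓) = 1 - 5/3 = -⅔)
I(k) = -2/(3*k)
√(-321 + I(5 - 2)) = √(-321 - 2/(3*(5 - 2))) = √(-321 - ⅔/3) = √(-321 - ⅔*⅓) = √(-321 - 2/9) = √(-2891/9) = 7*I*√59/3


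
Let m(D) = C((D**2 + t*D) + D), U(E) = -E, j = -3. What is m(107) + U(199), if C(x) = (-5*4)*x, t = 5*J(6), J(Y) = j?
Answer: -199219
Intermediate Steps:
J(Y) = -3
t = -15 (t = 5*(-3) = -15)
C(x) = -20*x
m(D) = -20*D**2 + 280*D (m(D) = -20*((D**2 - 15*D) + D) = -20*(D**2 - 14*D) = -20*D**2 + 280*D)
m(107) + U(199) = 20*107*(14 - 1*107) - 1*199 = 20*107*(14 - 107) - 199 = 20*107*(-93) - 199 = -199020 - 199 = -199219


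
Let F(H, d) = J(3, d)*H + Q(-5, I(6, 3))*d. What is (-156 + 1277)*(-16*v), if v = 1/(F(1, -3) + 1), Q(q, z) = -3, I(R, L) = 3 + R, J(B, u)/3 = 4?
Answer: -8968/11 ≈ -815.27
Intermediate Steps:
J(B, u) = 12 (J(B, u) = 3*4 = 12)
F(H, d) = -3*d + 12*H (F(H, d) = 12*H - 3*d = -3*d + 12*H)
v = 1/22 (v = 1/((-3*(-3) + 12*1) + 1) = 1/((9 + 12) + 1) = 1/(21 + 1) = 1/22 ≈ 0.045455)
(-156 + 1277)*(-16*v) = (-156 + 1277)*(-16*1/22) = 1121*(-8/11) = -8968/11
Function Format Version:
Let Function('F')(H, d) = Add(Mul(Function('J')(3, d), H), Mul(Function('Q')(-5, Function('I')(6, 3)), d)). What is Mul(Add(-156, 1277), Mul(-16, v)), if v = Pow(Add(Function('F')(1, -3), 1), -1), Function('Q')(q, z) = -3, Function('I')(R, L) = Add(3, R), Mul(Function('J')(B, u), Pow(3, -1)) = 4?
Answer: Rational(-8968, 11) ≈ -815.27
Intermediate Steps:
Function('J')(B, u) = 12 (Function('J')(B, u) = Mul(3, 4) = 12)
Function('F')(H, d) = Add(Mul(-3, d), Mul(12, H)) (Function('F')(H, d) = Add(Mul(12, H), Mul(-3, d)) = Add(Mul(-3, d), Mul(12, H)))
v = Rational(1, 22) (v = Pow(Add(Add(Mul(-3, -3), Mul(12, 1)), 1), -1) = Pow(Add(Add(9, 12), 1), -1) = Pow(Add(21, 1), -1) = Pow(22, -1) = Rational(1, 22) ≈ 0.045455)
Mul(Add(-156, 1277), Mul(-16, v)) = Mul(Add(-156, 1277), Mul(-16, Rational(1, 22))) = Mul(1121, Rational(-8, 11)) = Rational(-8968, 11)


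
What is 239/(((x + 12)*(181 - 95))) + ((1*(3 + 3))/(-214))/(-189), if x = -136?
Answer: -1600435/71886024 ≈ -0.022263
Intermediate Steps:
239/(((x + 12)*(181 - 95))) + ((1*(3 + 3))/(-214))/(-189) = 239/(((-136 + 12)*(181 - 95))) + ((1*(3 + 3))/(-214))/(-189) = 239/((-124*86)) + ((1*6)*(-1/214))*(-1/189) = 239/(-10664) + (6*(-1/214))*(-1/189) = 239*(-1/10664) - 3/107*(-1/189) = -239/10664 + 1/6741 = -1600435/71886024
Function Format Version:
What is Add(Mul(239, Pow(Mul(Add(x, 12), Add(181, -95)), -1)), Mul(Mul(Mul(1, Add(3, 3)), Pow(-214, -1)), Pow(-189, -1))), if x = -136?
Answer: Rational(-1600435, 71886024) ≈ -0.022263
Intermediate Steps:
Add(Mul(239, Pow(Mul(Add(x, 12), Add(181, -95)), -1)), Mul(Mul(Mul(1, Add(3, 3)), Pow(-214, -1)), Pow(-189, -1))) = Add(Mul(239, Pow(Mul(Add(-136, 12), Add(181, -95)), -1)), Mul(Mul(Mul(1, Add(3, 3)), Pow(-214, -1)), Pow(-189, -1))) = Add(Mul(239, Pow(Mul(-124, 86), -1)), Mul(Mul(Mul(1, 6), Rational(-1, 214)), Rational(-1, 189))) = Add(Mul(239, Pow(-10664, -1)), Mul(Mul(6, Rational(-1, 214)), Rational(-1, 189))) = Add(Mul(239, Rational(-1, 10664)), Mul(Rational(-3, 107), Rational(-1, 189))) = Add(Rational(-239, 10664), Rational(1, 6741)) = Rational(-1600435, 71886024)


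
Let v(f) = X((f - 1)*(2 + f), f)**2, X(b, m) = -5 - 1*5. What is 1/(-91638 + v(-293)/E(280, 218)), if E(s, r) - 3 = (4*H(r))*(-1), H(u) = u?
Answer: -869/79633522 ≈ -1.0912e-5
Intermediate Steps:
X(b, m) = -10 (X(b, m) = -5 - 5 = -10)
E(s, r) = 3 - 4*r (E(s, r) = 3 + (4*r)*(-1) = 3 - 4*r)
v(f) = 100 (v(f) = (-10)**2 = 100)
1/(-91638 + v(-293)/E(280, 218)) = 1/(-91638 + 100/(3 - 4*218)) = 1/(-91638 + 100/(3 - 872)) = 1/(-91638 + 100/(-869)) = 1/(-91638 + 100*(-1/869)) = 1/(-91638 - 100/869) = 1/(-79633522/869) = -869/79633522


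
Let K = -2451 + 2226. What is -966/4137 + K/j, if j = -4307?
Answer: -153797/848479 ≈ -0.18126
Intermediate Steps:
K = -225
-966/4137 + K/j = -966/4137 - 225/(-4307) = -966*1/4137 - 225*(-1/4307) = -46/197 + 225/4307 = -153797/848479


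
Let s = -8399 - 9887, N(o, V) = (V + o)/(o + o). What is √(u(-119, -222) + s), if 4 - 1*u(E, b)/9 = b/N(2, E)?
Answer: I*√3095794/13 ≈ 135.35*I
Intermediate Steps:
N(o, V) = (V + o)/(2*o) (N(o, V) = (V + o)/((2*o)) = (V + o)*(1/(2*o)) = (V + o)/(2*o))
u(E, b) = 36 - 9*b/(½ + E/4) (u(E, b) = 36 - 9*b/((½)*(E + 2)/2) = 36 - 9*b/((½)*(½)*(2 + E)) = 36 - 9*b/(½ + E/4))
s = -18286
√(u(-119, -222) + s) = √(36*(2 - 119 - 1*(-222))/(2 - 119) - 18286) = √(36*(2 - 119 + 222)/(-117) - 18286) = √(36*(-1/117)*105 - 18286) = √(-420/13 - 18286) = √(-238138/13) = I*√3095794/13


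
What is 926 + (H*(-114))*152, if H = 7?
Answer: -120370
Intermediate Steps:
926 + (H*(-114))*152 = 926 + (7*(-114))*152 = 926 - 798*152 = 926 - 121296 = -120370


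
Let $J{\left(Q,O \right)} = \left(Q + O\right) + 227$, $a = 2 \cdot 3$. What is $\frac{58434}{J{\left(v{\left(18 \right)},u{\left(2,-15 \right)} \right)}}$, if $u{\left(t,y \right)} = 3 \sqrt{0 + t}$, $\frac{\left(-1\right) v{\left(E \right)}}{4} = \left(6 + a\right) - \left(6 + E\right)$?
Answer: $\frac{16069350}{75607} - \frac{175302 \sqrt{2}}{75607} \approx 209.26$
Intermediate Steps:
$a = 6$
$v{\left(E \right)} = -24 + 4 E$ ($v{\left(E \right)} = - 4 \left(\left(6 + 6\right) - \left(6 + E\right)\right) = - 4 \left(12 - \left(6 + E\right)\right) = - 4 \left(6 - E\right) = -24 + 4 E$)
$u{\left(t,y \right)} = 3 \sqrt{t}$
$J{\left(Q,O \right)} = 227 + O + Q$ ($J{\left(Q,O \right)} = \left(O + Q\right) + 227 = 227 + O + Q$)
$\frac{58434}{J{\left(v{\left(18 \right)},u{\left(2,-15 \right)} \right)}} = \frac{58434}{227 + 3 \sqrt{2} + \left(-24 + 4 \cdot 18\right)} = \frac{58434}{227 + 3 \sqrt{2} + \left(-24 + 72\right)} = \frac{58434}{227 + 3 \sqrt{2} + 48} = \frac{58434}{275 + 3 \sqrt{2}}$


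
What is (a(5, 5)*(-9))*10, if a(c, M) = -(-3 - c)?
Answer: -720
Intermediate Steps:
a(c, M) = 3 + c
(a(5, 5)*(-9))*10 = ((3 + 5)*(-9))*10 = (8*(-9))*10 = -72*10 = -720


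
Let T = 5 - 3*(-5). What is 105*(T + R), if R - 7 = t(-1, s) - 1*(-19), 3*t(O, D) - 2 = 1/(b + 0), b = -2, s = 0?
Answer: 9765/2 ≈ 4882.5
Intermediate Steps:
t(O, D) = 1/2 (t(O, D) = 2/3 + 1/(3*(-2 + 0)) = 2/3 + (1/3)/(-2) = 2/3 + (1/3)*(-1/2) = 2/3 - 1/6 = 1/2)
R = 53/2 (R = 7 + (1/2 - 1*(-19)) = 7 + (1/2 + 19) = 7 + 39/2 = 53/2 ≈ 26.500)
T = 20 (T = 5 + 15 = 20)
105*(T + R) = 105*(20 + 53/2) = 105*(93/2) = 9765/2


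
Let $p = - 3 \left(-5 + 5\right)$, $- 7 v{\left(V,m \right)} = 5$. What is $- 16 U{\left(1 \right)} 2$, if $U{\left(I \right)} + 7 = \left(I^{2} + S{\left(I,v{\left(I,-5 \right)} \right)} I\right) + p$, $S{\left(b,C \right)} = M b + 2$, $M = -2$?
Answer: $192$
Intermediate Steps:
$v{\left(V,m \right)} = - \frac{5}{7}$ ($v{\left(V,m \right)} = \left(- \frac{1}{7}\right) 5 = - \frac{5}{7}$)
$S{\left(b,C \right)} = 2 - 2 b$ ($S{\left(b,C \right)} = - 2 b + 2 = 2 - 2 b$)
$p = 0$ ($p = \left(-3\right) 0 = 0$)
$U{\left(I \right)} = -7 + I^{2} + I \left(2 - 2 I\right)$ ($U{\left(I \right)} = -7 + \left(\left(I^{2} + \left(2 - 2 I\right) I\right) + 0\right) = -7 + \left(\left(I^{2} + I \left(2 - 2 I\right)\right) + 0\right) = -7 + \left(I^{2} + I \left(2 - 2 I\right)\right) = -7 + I^{2} + I \left(2 - 2 I\right)$)
$- 16 U{\left(1 \right)} 2 = - 16 \left(-7 - 1^{2} + 2 \cdot 1\right) 2 = - 16 \left(-7 - 1 + 2\right) 2 = \left(-16\right) \left(-6\right) 2 = 96 \cdot 2 = 192$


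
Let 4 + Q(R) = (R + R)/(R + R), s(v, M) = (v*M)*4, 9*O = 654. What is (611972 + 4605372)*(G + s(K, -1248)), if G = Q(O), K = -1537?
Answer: 40031120526144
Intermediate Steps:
O = 218/3 (O = (⅑)*654 = 218/3 ≈ 72.667)
s(v, M) = 4*M*v (s(v, M) = (M*v)*4 = 4*M*v)
Q(R) = -3 (Q(R) = -4 + (R + R)/(R + R) = -4 + (2*R)/((2*R)) = -4 + (2*R)*(1/(2*R)) = -4 + 1 = -3)
G = -3
(611972 + 4605372)*(G + s(K, -1248)) = (611972 + 4605372)*(-3 + 4*(-1248)*(-1537)) = 5217344*(-3 + 7672704) = 5217344*7672701 = 40031120526144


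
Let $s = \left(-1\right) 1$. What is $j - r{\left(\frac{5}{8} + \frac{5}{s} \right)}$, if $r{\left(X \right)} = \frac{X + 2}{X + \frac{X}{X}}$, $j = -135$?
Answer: $- \frac{3664}{27} \approx -135.7$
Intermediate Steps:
$s = -1$
$r{\left(X \right)} = \frac{2 + X}{1 + X}$ ($r{\left(X \right)} = \frac{2 + X}{X + 1} = \frac{2 + X}{1 + X}$)
$j - r{\left(\frac{5}{8} + \frac{5}{s} \right)} = -135 - \frac{2 + \left(\frac{5}{8} + \frac{5}{-1}\right)}{1 + \left(\frac{5}{8} + \frac{5}{-1}\right)} = -135 - \frac{2 + \left(5 \cdot \frac{1}{8} + 5 \left(-1\right)\right)}{1 + \left(5 \cdot \frac{1}{8} + 5 \left(-1\right)\right)} = -135 - \frac{2 + \left(\frac{5}{8} - 5\right)}{1 + \left(\frac{5}{8} - 5\right)} = -135 - \frac{2 - \frac{35}{8}}{1 - \frac{35}{8}} = -135 - \frac{1}{- \frac{27}{8}} \left(- \frac{19}{8}\right) = -135 - \left(- \frac{8}{27}\right) \left(- \frac{19}{8}\right) = -135 - \frac{19}{27} = - \frac{3664}{27}$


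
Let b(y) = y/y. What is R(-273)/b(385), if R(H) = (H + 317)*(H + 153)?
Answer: -5280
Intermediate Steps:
R(H) = (153 + H)*(317 + H) (R(H) = (317 + H)*(153 + H) = (153 + H)*(317 + H))
b(y) = 1
R(-273)/b(385) = (48501 + (-273)**2 + 470*(-273))/1 = (48501 + 74529 - 128310)*1 = -5280*1 = -5280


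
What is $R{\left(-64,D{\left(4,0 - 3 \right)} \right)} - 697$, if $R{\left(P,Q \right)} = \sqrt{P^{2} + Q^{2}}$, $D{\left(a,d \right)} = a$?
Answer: $-697 + 4 \sqrt{257} \approx -632.88$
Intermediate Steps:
$R{\left(-64,D{\left(4,0 - 3 \right)} \right)} - 697 = \sqrt{\left(-64\right)^{2} + 4^{2}} - 697 = \sqrt{4096 + 16} - 697 = \sqrt{4112} - 697 = 4 \sqrt{257} - 697 = -697 + 4 \sqrt{257}$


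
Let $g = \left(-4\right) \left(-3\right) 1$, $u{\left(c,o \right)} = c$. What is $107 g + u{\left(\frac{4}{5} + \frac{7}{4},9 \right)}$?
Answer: $\frac{25731}{20} \approx 1286.6$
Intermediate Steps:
$g = 12$ ($g = 12 \cdot 1 = 12$)
$107 g + u{\left(\frac{4}{5} + \frac{7}{4},9 \right)} = 107 \cdot 12 + \left(\frac{4}{5} + \frac{7}{4}\right) = 1284 + \left(4 \cdot \frac{1}{5} + 7 \cdot \frac{1}{4}\right) = 1284 + \left(\frac{4}{5} + \frac{7}{4}\right) = 1284 + \frac{51}{20} = \frac{25731}{20}$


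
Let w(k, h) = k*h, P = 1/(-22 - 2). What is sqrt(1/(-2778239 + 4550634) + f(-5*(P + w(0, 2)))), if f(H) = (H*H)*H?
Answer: sqrt(2356185036549630)/510449760 ≈ 0.095094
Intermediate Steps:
P = -1/24 (P = 1/(-24) = -1/24 ≈ -0.041667)
w(k, h) = h*k
f(H) = H**3 (f(H) = H**2*H = H**3)
sqrt(1/(-2778239 + 4550634) + f(-5*(P + w(0, 2)))) = sqrt(1/(-2778239 + 4550634) + (-5*(-1/24 + 2*0))**3) = sqrt(1/1772395 + (-5*(-1/24 + 0))**3) = sqrt(1/1772395 + (-5*(-1/24))**3) = sqrt(1/1772395 + (5/24)**3) = sqrt(1/1772395 + 125/13824) = sqrt(221563199/24501588480) = sqrt(2356185036549630)/510449760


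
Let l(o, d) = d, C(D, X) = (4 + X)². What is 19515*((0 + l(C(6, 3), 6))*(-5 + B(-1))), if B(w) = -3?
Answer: -936720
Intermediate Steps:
19515*((0 + l(C(6, 3), 6))*(-5 + B(-1))) = 19515*((0 + 6)*(-5 - 3)) = 19515*(6*(-8)) = 19515*(-48) = -936720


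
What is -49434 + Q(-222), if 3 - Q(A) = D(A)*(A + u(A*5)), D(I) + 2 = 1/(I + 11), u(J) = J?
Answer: -10993377/211 ≈ -52101.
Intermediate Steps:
D(I) = -2 + 1/(11 + I) (D(I) = -2 + 1/(I + 11) = -2 + 1/(11 + I))
Q(A) = 3 - 6*A*(-21 - 2*A)/(11 + A) (Q(A) = 3 - (-21 - 2*A)/(11 + A)*(A + A*5) = 3 - (-21 - 2*A)/(11 + A)*(A + 5*A) = 3 - (-21 - 2*A)/(11 + A)*6*A = 3 - 6*A*(-21 - 2*A)/(11 + A))
-49434 + Q(-222) = -49434 + 3*(11 + 4*(-222)**2 + 43*(-222))/(11 - 222) = -49434 + 3*(11 + 4*49284 - 9546)/(-211) = -49434 + 3*(-1/211)*(11 + 197136 - 9546) = -49434 + 3*(-1/211)*187601 = -49434 - 562803/211 = -10993377/211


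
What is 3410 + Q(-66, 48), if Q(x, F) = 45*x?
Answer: 440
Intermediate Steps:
3410 + Q(-66, 48) = 3410 + 45*(-66) = 3410 - 2970 = 440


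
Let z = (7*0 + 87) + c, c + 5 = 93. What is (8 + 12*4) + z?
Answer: 231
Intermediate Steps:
c = 88 (c = -5 + 93 = 88)
z = 175 (z = (7*0 + 87) + 88 = (0 + 87) + 88 = 87 + 88 = 175)
(8 + 12*4) + z = (8 + 12*4) + 175 = (8 + 48) + 175 = 56 + 175 = 231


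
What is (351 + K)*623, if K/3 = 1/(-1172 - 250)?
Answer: 103650379/474 ≈ 2.1867e+5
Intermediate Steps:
K = -1/474 (K = 3/(-1172 - 250) = 3/(-1422) = 3*(-1/1422) = -1/474 ≈ -0.0021097)
(351 + K)*623 = (351 - 1/474)*623 = (166373/474)*623 = 103650379/474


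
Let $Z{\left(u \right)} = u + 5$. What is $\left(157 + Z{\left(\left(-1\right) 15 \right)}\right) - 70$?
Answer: $77$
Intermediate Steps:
$Z{\left(u \right)} = 5 + u$
$\left(157 + Z{\left(\left(-1\right) 15 \right)}\right) - 70 = \left(157 + \left(5 - 15\right)\right) - 70 = \left(157 - 10\right) - 70 = 147 - 70 = 77$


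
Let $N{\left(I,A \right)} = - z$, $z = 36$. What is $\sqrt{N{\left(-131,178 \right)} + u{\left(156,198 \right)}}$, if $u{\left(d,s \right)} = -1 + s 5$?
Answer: $\sqrt{953} \approx 30.871$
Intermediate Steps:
$N{\left(I,A \right)} = -36$ ($N{\left(I,A \right)} = \left(-1\right) 36 = -36$)
$u{\left(d,s \right)} = -1 + 5 s$
$\sqrt{N{\left(-131,178 \right)} + u{\left(156,198 \right)}} = \sqrt{-36 + \left(-1 + 5 \cdot 198\right)} = \sqrt{-36 + \left(-1 + 990\right)} = \sqrt{-36 + 989} = \sqrt{953}$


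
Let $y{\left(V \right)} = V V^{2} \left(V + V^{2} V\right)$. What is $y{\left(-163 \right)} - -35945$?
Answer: $18756075525715$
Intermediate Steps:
$y{\left(V \right)} = V^{3} \left(V + V^{3}\right)$
$y{\left(-163 \right)} - -35945 = \left(\left(-163\right)^{4} + \left(-163\right)^{6}\right) - -35945 = \left(705911761 + 18755369578009\right) + 35945 = 18756075489770 + 35945 = 18756075525715$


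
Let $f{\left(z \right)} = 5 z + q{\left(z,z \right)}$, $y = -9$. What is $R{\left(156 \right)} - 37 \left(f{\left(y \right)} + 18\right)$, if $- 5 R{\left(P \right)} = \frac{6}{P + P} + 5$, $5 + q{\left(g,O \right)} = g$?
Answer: $\frac{394159}{260} \approx 1516.0$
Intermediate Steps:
$q{\left(g,O \right)} = -5 + g$
$f{\left(z \right)} = -5 + 6 z$ ($f{\left(z \right)} = 5 z + \left(-5 + z\right) = -5 + 6 z$)
$R{\left(P \right)} = -1 - \frac{3}{5 P}$ ($R{\left(P \right)} = - \frac{\frac{6}{P + P} + 5}{5} = - \frac{\frac{6}{2 P} + 5}{5} = - \frac{6 \frac{1}{2 P} + 5}{5} = - \frac{\frac{3}{P} + 5}{5} = - \frac{5 + \frac{3}{P}}{5} = -1 - \frac{3}{5 P}$)
$R{\left(156 \right)} - 37 \left(f{\left(y \right)} + 18\right) = \frac{- \frac{3}{5} - 156}{156} - 37 \left(\left(-5 + 6 \left(-9\right)\right) + 18\right) = \frac{- \frac{3}{5} - 156}{156} - 37 \left(\left(-5 - 54\right) + 18\right) = \frac{1}{156} \left(- \frac{783}{5}\right) - 37 \left(-59 + 18\right) = - \frac{261}{260} - -1517 = - \frac{261}{260} + 1517 = \frac{394159}{260}$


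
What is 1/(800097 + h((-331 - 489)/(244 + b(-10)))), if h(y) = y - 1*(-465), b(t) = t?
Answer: 117/93665344 ≈ 1.2491e-6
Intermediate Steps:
h(y) = 465 + y (h(y) = y + 465 = 465 + y)
1/(800097 + h((-331 - 489)/(244 + b(-10)))) = 1/(800097 + (465 + (-331 - 489)/(244 - 10))) = 1/(800097 + (465 - 820/234)) = 1/(800097 + (465 - 820*1/234)) = 1/(800097 + (465 - 410/117)) = 1/(800097 + 53995/117) = 1/(93665344/117) = 117/93665344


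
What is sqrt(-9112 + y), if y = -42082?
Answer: I*sqrt(51194) ≈ 226.26*I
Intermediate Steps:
sqrt(-9112 + y) = sqrt(-9112 - 42082) = sqrt(-51194) = I*sqrt(51194)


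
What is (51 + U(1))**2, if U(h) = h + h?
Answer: 2809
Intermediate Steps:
U(h) = 2*h
(51 + U(1))**2 = (51 + 2*1)**2 = (51 + 2)**2 = 53**2 = 2809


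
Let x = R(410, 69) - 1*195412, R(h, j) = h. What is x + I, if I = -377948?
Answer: -572950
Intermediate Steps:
x = -195002 (x = 410 - 1*195412 = 410 - 195412 = -195002)
x + I = -195002 - 377948 = -572950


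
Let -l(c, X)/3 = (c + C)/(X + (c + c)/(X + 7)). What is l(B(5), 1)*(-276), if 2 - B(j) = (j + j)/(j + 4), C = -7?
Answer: -4140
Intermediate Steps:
B(j) = 2 - 2*j/(4 + j) (B(j) = 2 - (j + j)/(j + 4) = 2 - 2*j/(4 + j))
l(c, X) = -3*(-7 + c)/(X + 2*c/(7 + X)) (l(c, X) = -3*(c - 7)/(X + (c + c)/(X + 7)) = -3*(-7 + c)/(X + (2*c)/(7 + X)) = -3*(-7 + c)/(X + 2*c/(7 + X)))
l(B(5), 1)*(-276) = (3*(49 - 56/(4 + 5) + 7*1 - 1*1*8/(4 + 5))/(1² + 2*(8/(4 + 5)) + 7*1))*(-276) = (3*(49 - 56/9 + 7 - 1*1*8/9)/(1 + 2*(8/9) + 7))*(-276) = (3*(49 - 56/9 + 7 - 1*1*8*(⅑))/(1 + 2*(8*(⅑)) + 7))*(-276) = (3*(49 - 7*8/9 + 7 - 1*1*8/9)/(1 + 2*(8/9) + 7))*(-276) = (3*(49 - 56/9 + 7 - 8/9)/(1 + 16/9 + 7))*(-276) = (3*(440/9)/(88/9))*(-276) = (3*(9/88)*(440/9))*(-276) = 15*(-276) = -4140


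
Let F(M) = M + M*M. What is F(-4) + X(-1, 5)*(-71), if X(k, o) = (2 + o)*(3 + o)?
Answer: -3964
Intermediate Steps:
F(M) = M + M**2
F(-4) + X(-1, 5)*(-71) = -4*(1 - 4) + (6 + 5**2 + 5*5)*(-71) = -4*(-3) + (6 + 25 + 25)*(-71) = 12 + 56*(-71) = 12 - 3976 = -3964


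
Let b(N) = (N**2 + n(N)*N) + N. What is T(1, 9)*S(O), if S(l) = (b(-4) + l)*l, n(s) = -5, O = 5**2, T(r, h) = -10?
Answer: -14250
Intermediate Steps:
O = 25
b(N) = N**2 - 4*N (b(N) = (N**2 - 5*N) + N = N**2 - 4*N)
S(l) = l*(32 + l) (S(l) = (-4*(-4 - 4) + l)*l = (-4*(-8) + l)*l = (32 + l)*l = l*(32 + l))
T(1, 9)*S(O) = -250*(32 + 25) = -250*57 = -10*1425 = -14250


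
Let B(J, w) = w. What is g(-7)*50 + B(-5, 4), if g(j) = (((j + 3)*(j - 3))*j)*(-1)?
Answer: 14004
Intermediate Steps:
g(j) = -j*(-3 + j)*(3 + j) (g(j) = (((3 + j)*(-3 + j))*j)*(-1) = (((-3 + j)*(3 + j))*j)*(-1) = (j*(-3 + j)*(3 + j))*(-1) = -j*(-3 + j)*(3 + j))
g(-7)*50 + B(-5, 4) = -7*(9 - 1*(-7)²)*50 + 4 = -7*(9 - 1*49)*50 + 4 = -7*(9 - 49)*50 + 4 = -7*(-40)*50 + 4 = 280*50 + 4 = 14000 + 4 = 14004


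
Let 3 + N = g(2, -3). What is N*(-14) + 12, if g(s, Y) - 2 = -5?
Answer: 96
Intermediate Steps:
g(s, Y) = -3 (g(s, Y) = 2 - 5 = -3)
N = -6 (N = -3 - 3 = -6)
N*(-14) + 12 = -6*(-14) + 12 = 84 + 12 = 96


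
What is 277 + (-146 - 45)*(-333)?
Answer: 63880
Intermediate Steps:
277 + (-146 - 45)*(-333) = 277 - 191*(-333) = 277 + 63603 = 63880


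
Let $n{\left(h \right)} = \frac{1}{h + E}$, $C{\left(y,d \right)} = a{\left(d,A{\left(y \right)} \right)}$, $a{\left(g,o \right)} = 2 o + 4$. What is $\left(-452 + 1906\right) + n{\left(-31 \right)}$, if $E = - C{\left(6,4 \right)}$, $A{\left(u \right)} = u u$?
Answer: $\frac{155577}{107} \approx 1454.0$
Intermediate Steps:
$A{\left(u \right)} = u^{2}$
$a{\left(g,o \right)} = 4 + 2 o$
$C{\left(y,d \right)} = 4 + 2 y^{2}$
$E = -76$ ($E = - (4 + 2 \cdot 6^{2}) = - (4 + 2 \cdot 36) = - (4 + 72) = \left(-1\right) 76 = -76$)
$n{\left(h \right)} = \frac{1}{-76 + h}$ ($n{\left(h \right)} = \frac{1}{h - 76} = \frac{1}{-76 + h}$)
$\left(-452 + 1906\right) + n{\left(-31 \right)} = \left(-452 + 1906\right) + \frac{1}{-76 - 31} = 1454 + \frac{1}{-107} = 1454 - \frac{1}{107} = \frac{155577}{107}$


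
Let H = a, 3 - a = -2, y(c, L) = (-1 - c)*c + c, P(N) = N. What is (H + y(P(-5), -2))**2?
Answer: 400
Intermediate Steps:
y(c, L) = c + c*(-1 - c) (y(c, L) = c*(-1 - c) + c = c + c*(-1 - c))
a = 5 (a = 3 - 1*(-2) = 3 + 2 = 5)
H = 5
(H + y(P(-5), -2))**2 = (5 - 1*(-5)**2)**2 = (5 - 1*25)**2 = (5 - 25)**2 = (-20)**2 = 400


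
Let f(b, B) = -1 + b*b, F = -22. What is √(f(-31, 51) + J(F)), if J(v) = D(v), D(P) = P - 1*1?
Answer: √937 ≈ 30.610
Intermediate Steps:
D(P) = -1 + P (D(P) = P - 1 = -1 + P)
f(b, B) = -1 + b²
J(v) = -1 + v
√(f(-31, 51) + J(F)) = √((-1 + (-31)²) + (-1 - 22)) = √((-1 + 961) - 23) = √(960 - 23) = √937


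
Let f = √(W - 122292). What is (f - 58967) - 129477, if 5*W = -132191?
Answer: -188444 + I*√3718255/5 ≈ -1.8844e+5 + 385.66*I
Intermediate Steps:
W = -132191/5 (W = (⅕)*(-132191) = -132191/5 ≈ -26438.)
f = I*√3718255/5 (f = √(-132191/5 - 122292) = √(-743651/5) = I*√3718255/5 ≈ 385.66*I)
(f - 58967) - 129477 = (I*√3718255/5 - 58967) - 129477 = (-58967 + I*√3718255/5) - 129477 = -188444 + I*√3718255/5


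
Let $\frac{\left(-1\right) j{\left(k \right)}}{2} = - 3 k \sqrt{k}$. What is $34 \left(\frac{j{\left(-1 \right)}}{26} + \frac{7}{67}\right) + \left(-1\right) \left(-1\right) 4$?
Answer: $\frac{506}{67} - \frac{102 i}{13} \approx 7.5522 - 7.8462 i$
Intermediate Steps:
$j{\left(k \right)} = 6 k^{\frac{3}{2}}$ ($j{\left(k \right)} = - 2 - 3 k \sqrt{k} = - 2 \left(- 3 k^{\frac{3}{2}}\right) = 6 k^{\frac{3}{2}}$)
$34 \left(\frac{j{\left(-1 \right)}}{26} + \frac{7}{67}\right) + \left(-1\right) \left(-1\right) 4 = 34 \left(\frac{6 \left(-1\right)^{\frac{3}{2}}}{26} + \frac{7}{67}\right) + \left(-1\right) \left(-1\right) 4 = 34 \left(6 \left(- i\right) \frac{1}{26} + 7 \cdot \frac{1}{67}\right) + 1 \cdot 4 = 34 \left(- 6 i \frac{1}{26} + \frac{7}{67}\right) + 4 = 34 \left(- \frac{3 i}{13} + \frac{7}{67}\right) + 4 = 34 \left(\frac{7}{67} - \frac{3 i}{13}\right) + 4 = \left(\frac{238}{67} - \frac{102 i}{13}\right) + 4 = \frac{506}{67} - \frac{102 i}{13}$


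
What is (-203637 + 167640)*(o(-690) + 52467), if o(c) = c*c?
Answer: -19026826299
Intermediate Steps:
o(c) = c²
(-203637 + 167640)*(o(-690) + 52467) = (-203637 + 167640)*((-690)² + 52467) = -35997*(476100 + 52467) = -35997*528567 = -19026826299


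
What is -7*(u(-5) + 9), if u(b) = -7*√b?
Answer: -63 + 49*I*√5 ≈ -63.0 + 109.57*I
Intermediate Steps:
-7*(u(-5) + 9) = -7*(-7*I*√5 + 9) = -7*(9 - 7*I*√5) = -63 + 49*I*√5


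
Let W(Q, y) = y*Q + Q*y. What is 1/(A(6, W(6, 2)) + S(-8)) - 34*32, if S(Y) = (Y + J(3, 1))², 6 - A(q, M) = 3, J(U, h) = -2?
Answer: -112063/103 ≈ -1088.0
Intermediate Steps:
W(Q, y) = 2*Q*y (W(Q, y) = Q*y + Q*y = 2*Q*y)
A(q, M) = 3 (A(q, M) = 6 - 1*3 = 6 - 3 = 3)
S(Y) = (-2 + Y)² (S(Y) = (Y - 2)² = (-2 + Y)²)
1/(A(6, W(6, 2)) + S(-8)) - 34*32 = 1/(3 + (-2 - 8)²) - 34*32 = 1/(3 + (-10)²) - 1088 = 1/(3 + 100) - 1088 = 1/103 - 1088 = -112063/103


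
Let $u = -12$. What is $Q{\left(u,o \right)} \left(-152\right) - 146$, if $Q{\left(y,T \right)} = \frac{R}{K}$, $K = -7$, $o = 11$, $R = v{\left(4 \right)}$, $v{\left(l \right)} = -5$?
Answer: $- \frac{1782}{7} \approx -254.57$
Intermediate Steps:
$R = -5$
$Q{\left(y,T \right)} = \frac{5}{7}$ ($Q{\left(y,T \right)} = - \frac{5}{-7} = \left(-5\right) \left(- \frac{1}{7}\right) = \frac{5}{7}$)
$Q{\left(u,o \right)} \left(-152\right) - 146 = \frac{5}{7} \left(-152\right) - 146 = - \frac{760}{7} - 146 = - \frac{1782}{7}$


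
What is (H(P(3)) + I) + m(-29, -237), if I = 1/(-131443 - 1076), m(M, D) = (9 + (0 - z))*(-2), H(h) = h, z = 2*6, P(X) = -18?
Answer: -1590229/132519 ≈ -12.000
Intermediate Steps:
z = 12
m(M, D) = 6 (m(M, D) = (9 + (0 - 1*12))*(-2) = (9 + (0 - 12))*(-2) = (9 - 12)*(-2) = -3*(-2) = 6)
I = -1/132519 (I = 1/(-132519) = -1/132519 ≈ -7.5461e-6)
(H(P(3)) + I) + m(-29, -237) = (-18 - 1/132519) + 6 = -2385343/132519 + 6 = -1590229/132519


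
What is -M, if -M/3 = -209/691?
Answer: -627/691 ≈ -0.90738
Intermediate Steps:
M = 627/691 (M = -(-627)/691 = -3*(-209/691) = 627/691 ≈ 0.90738)
-M = -1*627/691 = -627/691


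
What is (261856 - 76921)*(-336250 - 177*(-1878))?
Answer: -710890140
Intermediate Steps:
(261856 - 76921)*(-336250 - 177*(-1878)) = 184935*(-336250 + 332406) = 184935*(-3844) = -710890140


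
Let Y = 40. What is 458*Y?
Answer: 18320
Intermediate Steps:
458*Y = 458*40 = 18320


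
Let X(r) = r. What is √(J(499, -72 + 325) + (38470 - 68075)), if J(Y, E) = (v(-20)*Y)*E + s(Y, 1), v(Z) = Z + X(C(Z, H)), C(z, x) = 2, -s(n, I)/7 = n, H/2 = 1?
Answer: 2*I*√576386 ≈ 1518.4*I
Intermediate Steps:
H = 2 (H = 2*1 = 2)
s(n, I) = -7*n
v(Z) = 2 + Z (v(Z) = Z + 2 = 2 + Z)
J(Y, E) = -7*Y - 18*E*Y (J(Y, E) = ((2 - 20)*Y)*E - 7*Y = (-18*Y)*E - 7*Y = -18*E*Y - 7*Y = -7*Y - 18*E*Y)
√(J(499, -72 + 325) + (38470 - 68075)) = √(499*(-7 - 18*(-72 + 325)) + (38470 - 68075)) = √(499*(-7 - 18*253) - 29605) = √(499*(-7 - 4554) - 29605) = √(499*(-4561) - 29605) = √(-2275939 - 29605) = √(-2305544) = 2*I*√576386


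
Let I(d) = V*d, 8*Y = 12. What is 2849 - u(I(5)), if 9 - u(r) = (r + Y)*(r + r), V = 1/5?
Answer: 2845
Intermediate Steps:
Y = 3/2 (Y = (⅛)*12 = 3/2 ≈ 1.5000)
V = ⅕ ≈ 0.20000
I(d) = d/5
u(r) = 9 - 2*r*(3/2 + r) (u(r) = 9 - (r + 3/2)*(r + r) = 9 - (3/2 + r)*2*r = 9 - 2*r*(3/2 + r))
2849 - u(I(5)) = 2849 - (9 - 3*5/5 - 2*1²) = 2849 - (9 - 3*1 - 2*1²) = 2849 - (9 - 3 - 2*1) = 2849 - (9 - 3 - 2) = 2849 - 1*4 = 2849 - 4 = 2845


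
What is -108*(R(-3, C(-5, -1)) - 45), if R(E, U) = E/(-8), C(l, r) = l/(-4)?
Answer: 9639/2 ≈ 4819.5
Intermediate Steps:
C(l, r) = -l/4 (C(l, r) = l*(-¼) = -l/4)
R(E, U) = -E/8 (R(E, U) = E*(-⅛) = -E/8)
-108*(R(-3, C(-5, -1)) - 45) = -108*(-⅛*(-3) - 45) = -108*(3/8 - 45) = -108*(-357/8) = 9639/2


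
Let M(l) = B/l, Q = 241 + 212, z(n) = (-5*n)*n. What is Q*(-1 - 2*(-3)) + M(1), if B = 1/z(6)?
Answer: 407699/180 ≈ 2265.0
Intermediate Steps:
z(n) = -5*n**2
B = -1/180 (B = 1/(-5*6**2) = 1/(-5*36) = 1/(-180) = -1/180 ≈ -0.0055556)
Q = 453
M(l) = -1/(180*l)
Q*(-1 - 2*(-3)) + M(1) = 453*(-1 - 2*(-3)) - 1/180/1 = 453*(-1 + 6) - 1/180*1 = 453*5 - 1/180 = 2265 - 1/180 = 407699/180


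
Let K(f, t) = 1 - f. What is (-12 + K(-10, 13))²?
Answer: 1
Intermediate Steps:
(-12 + K(-10, 13))² = (-12 + (1 - 1*(-10)))² = (-12 + (1 + 10))² = (-12 + 11)² = (-1)² = 1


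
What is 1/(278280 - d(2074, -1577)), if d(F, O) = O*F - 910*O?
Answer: 1/2113908 ≈ 4.7306e-7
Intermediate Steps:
d(F, O) = -910*O + F*O (d(F, O) = F*O - 910*O = -910*O + F*O)
1/(278280 - d(2074, -1577)) = 1/(278280 - (-1577)*(-910 + 2074)) = 1/(278280 - (-1577)*1164) = 1/(278280 - 1*(-1835628)) = 1/(278280 + 1835628) = 1/2113908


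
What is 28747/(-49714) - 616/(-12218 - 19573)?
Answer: -883272053/1580457774 ≈ -0.55887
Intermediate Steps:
28747/(-49714) - 616/(-12218 - 19573) = 28747*(-1/49714) - 616/(-31791) = -28747/49714 - 616*(-1/31791) = -28747/49714 + 616/31791 = -883272053/1580457774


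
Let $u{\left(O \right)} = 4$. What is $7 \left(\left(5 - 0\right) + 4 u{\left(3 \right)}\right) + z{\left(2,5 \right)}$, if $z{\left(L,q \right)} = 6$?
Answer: $153$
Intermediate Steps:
$7 \left(\left(5 - 0\right) + 4 u{\left(3 \right)}\right) + z{\left(2,5 \right)} = 7 \left(\left(5 - 0\right) + 4 \cdot 4\right) + 6 = 7 \left(\left(5 + 0\right) + 16\right) + 6 = 7 \left(5 + 16\right) + 6 = 7 \cdot 21 + 6 = 147 + 6 = 153$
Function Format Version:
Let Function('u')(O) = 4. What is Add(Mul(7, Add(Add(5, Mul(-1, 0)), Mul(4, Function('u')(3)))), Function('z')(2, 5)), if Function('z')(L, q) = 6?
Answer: 153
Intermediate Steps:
Add(Mul(7, Add(Add(5, Mul(-1, 0)), Mul(4, Function('u')(3)))), Function('z')(2, 5)) = Add(Mul(7, Add(Add(5, Mul(-1, 0)), Mul(4, 4))), 6) = Add(Mul(7, Add(Add(5, 0), 16)), 6) = Add(Mul(7, Add(5, 16)), 6) = Add(Mul(7, 21), 6) = Add(147, 6) = 153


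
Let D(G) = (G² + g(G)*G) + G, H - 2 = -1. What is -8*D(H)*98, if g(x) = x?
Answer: -2352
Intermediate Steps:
H = 1 (H = 2 - 1 = 1)
D(G) = G + 2*G² (D(G) = (G² + G*G) + G = (G² + G²) + G = 2*G² + G = G + 2*G²)
-8*D(H)*98 = -8*(1 + 2*1)*98 = -8*(1 + 2)*98 = -8*3*98 = -24*98 = -2352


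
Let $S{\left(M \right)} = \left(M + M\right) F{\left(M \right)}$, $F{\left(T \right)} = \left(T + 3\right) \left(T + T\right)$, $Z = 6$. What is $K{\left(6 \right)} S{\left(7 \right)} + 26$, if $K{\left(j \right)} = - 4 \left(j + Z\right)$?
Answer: $-94054$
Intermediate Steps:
$K{\left(j \right)} = -24 - 4 j$ ($K{\left(j \right)} = - 4 \left(j + 6\right) = - 4 \left(6 + j\right) = -24 - 4 j$)
$F{\left(T \right)} = 2 T \left(3 + T\right)$ ($F{\left(T \right)} = \left(3 + T\right) 2 T = 2 T \left(3 + T\right)$)
$S{\left(M \right)} = 4 M^{2} \left(3 + M\right)$ ($S{\left(M \right)} = \left(M + M\right) 2 M \left(3 + M\right) = 2 M 2 M \left(3 + M\right) = 4 M^{2} \left(3 + M\right)$)
$K{\left(6 \right)} S{\left(7 \right)} + 26 = \left(-24 - 24\right) 4 \cdot 7^{2} \left(3 + 7\right) + 26 = \left(-24 - 24\right) 4 \cdot 49 \cdot 10 + 26 = \left(-48\right) 1960 + 26 = -94080 + 26 = -94054$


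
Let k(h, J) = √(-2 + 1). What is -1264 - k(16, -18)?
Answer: -1264 - I ≈ -1264.0 - 1.0*I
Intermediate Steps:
k(h, J) = I (k(h, J) = √(-1) = I)
-1264 - k(16, -18) = -1264 - I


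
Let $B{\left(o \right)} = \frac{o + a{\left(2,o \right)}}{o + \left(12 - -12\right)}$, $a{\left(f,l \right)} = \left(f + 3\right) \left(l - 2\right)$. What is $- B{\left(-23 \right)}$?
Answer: $148$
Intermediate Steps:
$a{\left(f,l \right)} = \left(-2 + l\right) \left(3 + f\right)$ ($a{\left(f,l \right)} = \left(3 + f\right) \left(-2 + l\right) = \left(-2 + l\right) \left(3 + f\right)$)
$B{\left(o \right)} = \frac{-10 + 6 o}{24 + o}$ ($B{\left(o \right)} = \frac{o + \left(-6 - 4 + 3 o + 2 o\right)}{o + \left(12 - -12\right)} = \frac{o + \left(-6 - 4 + 3 o + 2 o\right)}{o + \left(12 + 12\right)} = \frac{o + \left(-10 + 5 o\right)}{o + 24} = \frac{-10 + 6 o}{24 + o}$)
$- B{\left(-23 \right)} = - \frac{2 \left(-5 + 3 \left(-23\right)\right)}{24 - 23} = - \frac{2 \left(-5 - 69\right)}{1} = - 2 \cdot 1 \left(-74\right) = \left(-1\right) \left(-148\right) = 148$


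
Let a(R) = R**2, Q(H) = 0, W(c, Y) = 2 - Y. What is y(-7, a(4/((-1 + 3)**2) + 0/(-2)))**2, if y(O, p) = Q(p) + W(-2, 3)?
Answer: 1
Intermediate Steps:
y(O, p) = -1 (y(O, p) = 0 + (2 - 1*3) = 0 + (2 - 3) = 0 - 1 = -1)
y(-7, a(4/((-1 + 3)**2) + 0/(-2)))**2 = (-1)**2 = 1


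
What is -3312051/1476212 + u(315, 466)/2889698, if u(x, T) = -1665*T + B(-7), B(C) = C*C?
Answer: -5358066472445/2132903431988 ≈ -2.5121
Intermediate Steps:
B(C) = C²
u(x, T) = 49 - 1665*T (u(x, T) = -1665*T + (-7)² = -1665*T + 49 = 49 - 1665*T)
-3312051/1476212 + u(315, 466)/2889698 = -3312051/1476212 + (49 - 1665*466)/2889698 = -3312051*1/1476212 + (49 - 775890)*(1/2889698) = -3312051/1476212 - 775841*1/2889698 = -3312051/1476212 - 775841/2889698 = -5358066472445/2132903431988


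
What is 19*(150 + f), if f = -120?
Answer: 570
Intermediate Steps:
19*(150 + f) = 19*(150 - 120) = 19*30 = 570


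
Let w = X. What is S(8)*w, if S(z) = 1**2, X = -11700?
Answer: -11700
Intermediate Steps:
S(z) = 1
w = -11700
S(8)*w = 1*(-11700) = -11700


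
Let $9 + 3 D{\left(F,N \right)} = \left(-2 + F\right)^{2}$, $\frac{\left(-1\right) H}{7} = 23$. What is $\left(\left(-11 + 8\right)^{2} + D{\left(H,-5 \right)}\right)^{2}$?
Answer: $\frac{706868569}{9} \approx 7.8541 \cdot 10^{7}$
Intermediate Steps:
$H = -161$ ($H = \left(-7\right) 23 = -161$)
$D{\left(F,N \right)} = -3 + \frac{\left(-2 + F\right)^{2}}{3}$
$\left(\left(-11 + 8\right)^{2} + D{\left(H,-5 \right)}\right)^{2} = \left(\left(-11 + 8\right)^{2} - \left(3 - \frac{\left(-2 - 161\right)^{2}}{3}\right)\right)^{2} = \left(\left(-3\right)^{2} - \left(3 - \frac{\left(-163\right)^{2}}{3}\right)\right)^{2} = \left(9 + \left(-3 + \frac{1}{3} \cdot 26569\right)\right)^{2} = \left(9 + \left(-3 + \frac{26569}{3}\right)\right)^{2} = \left(9 + \frac{26560}{3}\right)^{2} = \left(\frac{26587}{3}\right)^{2} = \frac{706868569}{9}$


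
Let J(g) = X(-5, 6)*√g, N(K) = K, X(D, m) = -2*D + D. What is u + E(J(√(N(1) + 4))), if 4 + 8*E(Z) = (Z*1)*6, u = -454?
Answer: -909/2 + 15*5^(¼)/4 ≈ -448.89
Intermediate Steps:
X(D, m) = -D
J(g) = 5*√g (J(g) = (-1*(-5))*√g = 5*√g)
E(Z) = -½ + 3*Z/4 (E(Z) = -½ + ((Z*1)*6)/8 = -½ + (Z*6)/8 = -½ + (6*Z)/8 = -½ + 3*Z/4)
u + E(J(√(N(1) + 4))) = -454 + (-½ + 3*(5*√(√(1 + 4)))/4) = -454 + (-½ + 3*(5*√(√5))/4) = -454 + (-½ + 3*(5*5^(¼))/4) = -454 + (-½ + 15*5^(¼)/4) = -909/2 + 15*5^(¼)/4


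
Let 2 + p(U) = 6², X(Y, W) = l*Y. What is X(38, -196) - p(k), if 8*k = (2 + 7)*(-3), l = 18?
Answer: 650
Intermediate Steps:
X(Y, W) = 18*Y
k = -27/8 (k = ((2 + 7)*(-3))/8 = (9*(-3))/8 = (⅛)*(-27) = -27/8 ≈ -3.3750)
p(U) = 34 (p(U) = -2 + 6² = -2 + 36 = 34)
X(38, -196) - p(k) = 18*38 - 1*34 = 684 - 34 = 650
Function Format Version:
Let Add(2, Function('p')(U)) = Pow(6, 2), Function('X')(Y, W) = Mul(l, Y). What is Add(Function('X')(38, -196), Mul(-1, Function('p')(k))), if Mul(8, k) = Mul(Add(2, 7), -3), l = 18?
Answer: 650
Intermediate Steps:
Function('X')(Y, W) = Mul(18, Y)
k = Rational(-27, 8) (k = Mul(Rational(1, 8), Mul(Add(2, 7), -3)) = Mul(Rational(1, 8), Mul(9, -3)) = Mul(Rational(1, 8), -27) = Rational(-27, 8) ≈ -3.3750)
Function('p')(U) = 34 (Function('p')(U) = Add(-2, Pow(6, 2)) = Add(-2, 36) = 34)
Add(Function('X')(38, -196), Mul(-1, Function('p')(k))) = Add(Mul(18, 38), Mul(-1, 34)) = Add(684, -34) = 650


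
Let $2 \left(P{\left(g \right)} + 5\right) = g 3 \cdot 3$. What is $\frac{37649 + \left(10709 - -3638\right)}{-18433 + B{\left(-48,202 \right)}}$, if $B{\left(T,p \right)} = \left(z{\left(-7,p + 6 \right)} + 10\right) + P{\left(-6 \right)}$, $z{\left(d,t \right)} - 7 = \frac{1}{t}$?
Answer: $- \frac{515008}{182723} \approx -2.8185$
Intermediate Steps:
$P{\left(g \right)} = -5 + \frac{9 g}{2}$ ($P{\left(g \right)} = -5 + \frac{g 3 \cdot 3}{2} = -5 + \frac{3 g 3}{2} = -5 + \frac{9 g}{2}$)
$z{\left(d,t \right)} = 7 + \frac{1}{t}$
$B{\left(T,p \right)} = -15 + \frac{1}{6 + p}$ ($B{\left(T,p \right)} = \left(\left(7 + \frac{1}{p + 6}\right) + 10\right) + \left(-5 + \frac{9}{2} \left(-6\right)\right) = \left(\left(7 + \frac{1}{6 + p}\right) + 10\right) - 32 = \left(17 + \frac{1}{6 + p}\right) - 32 = -15 + \frac{1}{6 + p}$)
$\frac{37649 + \left(10709 - -3638\right)}{-18433 + B{\left(-48,202 \right)}} = \frac{37649 + \left(10709 - -3638\right)}{-18433 + \frac{-89 - 3030}{6 + 202}} = \frac{37649 + \left(10709 + 3638\right)}{-18433 + \frac{-89 - 3030}{208}} = \frac{37649 + 14347}{-18433 + \frac{1}{208} \left(-3119\right)} = \frac{51996}{-18433 - \frac{3119}{208}} = \frac{51996}{- \frac{3837183}{208}} = 51996 \left(- \frac{208}{3837183}\right) = - \frac{515008}{182723}$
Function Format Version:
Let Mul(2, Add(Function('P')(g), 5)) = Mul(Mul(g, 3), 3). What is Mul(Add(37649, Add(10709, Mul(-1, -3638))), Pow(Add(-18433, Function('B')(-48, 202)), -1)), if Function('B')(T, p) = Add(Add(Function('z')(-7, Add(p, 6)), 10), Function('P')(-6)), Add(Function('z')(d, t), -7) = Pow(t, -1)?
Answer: Rational(-515008, 182723) ≈ -2.8185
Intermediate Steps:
Function('P')(g) = Add(-5, Mul(Rational(9, 2), g)) (Function('P')(g) = Add(-5, Mul(Rational(1, 2), Mul(Mul(g, 3), 3))) = Add(-5, Mul(Rational(1, 2), Mul(Mul(3, g), 3))) = Add(-5, Mul(Rational(1, 2), Mul(9, g))) = Add(-5, Mul(Rational(9, 2), g)))
Function('z')(d, t) = Add(7, Pow(t, -1))
Function('B')(T, p) = Add(-15, Pow(Add(6, p), -1)) (Function('B')(T, p) = Add(Add(Add(7, Pow(Add(p, 6), -1)), 10), Add(-5, Mul(Rational(9, 2), -6))) = Add(Add(Add(7, Pow(Add(6, p), -1)), 10), Add(-5, -27)) = Add(Add(17, Pow(Add(6, p), -1)), -32) = Add(-15, Pow(Add(6, p), -1)))
Mul(Add(37649, Add(10709, Mul(-1, -3638))), Pow(Add(-18433, Function('B')(-48, 202)), -1)) = Mul(Add(37649, Add(10709, Mul(-1, -3638))), Pow(Add(-18433, Mul(Pow(Add(6, 202), -1), Add(-89, Mul(-15, 202)))), -1)) = Mul(Add(37649, Add(10709, 3638)), Pow(Add(-18433, Mul(Pow(208, -1), Add(-89, -3030))), -1)) = Mul(Add(37649, 14347), Pow(Add(-18433, Mul(Rational(1, 208), -3119)), -1)) = Mul(51996, Pow(Add(-18433, Rational(-3119, 208)), -1)) = Mul(51996, Pow(Rational(-3837183, 208), -1)) = Mul(51996, Rational(-208, 3837183)) = Rational(-515008, 182723)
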